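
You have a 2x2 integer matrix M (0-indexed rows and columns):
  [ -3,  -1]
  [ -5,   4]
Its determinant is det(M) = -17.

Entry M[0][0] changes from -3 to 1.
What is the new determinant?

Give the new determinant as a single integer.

det is linear in row 0: changing M[0][0] by delta changes det by delta * cofactor(0,0).
Cofactor C_00 = (-1)^(0+0) * minor(0,0) = 4
Entry delta = 1 - -3 = 4
Det delta = 4 * 4 = 16
New det = -17 + 16 = -1

Answer: -1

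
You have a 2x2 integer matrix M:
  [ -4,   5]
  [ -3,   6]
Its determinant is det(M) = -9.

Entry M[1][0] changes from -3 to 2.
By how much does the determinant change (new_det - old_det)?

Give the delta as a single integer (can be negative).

Answer: -25

Derivation:
Cofactor C_10 = -5
Entry delta = 2 - -3 = 5
Det delta = entry_delta * cofactor = 5 * -5 = -25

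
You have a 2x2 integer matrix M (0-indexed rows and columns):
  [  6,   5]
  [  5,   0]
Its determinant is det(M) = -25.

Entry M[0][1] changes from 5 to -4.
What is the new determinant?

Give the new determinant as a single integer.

Answer: 20

Derivation:
det is linear in row 0: changing M[0][1] by delta changes det by delta * cofactor(0,1).
Cofactor C_01 = (-1)^(0+1) * minor(0,1) = -5
Entry delta = -4 - 5 = -9
Det delta = -9 * -5 = 45
New det = -25 + 45 = 20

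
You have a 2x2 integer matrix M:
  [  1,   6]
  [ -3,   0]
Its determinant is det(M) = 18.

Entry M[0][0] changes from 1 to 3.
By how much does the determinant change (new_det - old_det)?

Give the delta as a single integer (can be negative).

Cofactor C_00 = 0
Entry delta = 3 - 1 = 2
Det delta = entry_delta * cofactor = 2 * 0 = 0

Answer: 0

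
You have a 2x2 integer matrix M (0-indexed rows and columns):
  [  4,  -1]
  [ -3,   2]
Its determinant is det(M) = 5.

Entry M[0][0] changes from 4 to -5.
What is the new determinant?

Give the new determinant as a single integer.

Answer: -13

Derivation:
det is linear in row 0: changing M[0][0] by delta changes det by delta * cofactor(0,0).
Cofactor C_00 = (-1)^(0+0) * minor(0,0) = 2
Entry delta = -5 - 4 = -9
Det delta = -9 * 2 = -18
New det = 5 + -18 = -13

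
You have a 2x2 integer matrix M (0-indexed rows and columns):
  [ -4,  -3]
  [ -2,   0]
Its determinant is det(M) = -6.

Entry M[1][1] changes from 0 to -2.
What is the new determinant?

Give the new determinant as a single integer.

Answer: 2

Derivation:
det is linear in row 1: changing M[1][1] by delta changes det by delta * cofactor(1,1).
Cofactor C_11 = (-1)^(1+1) * minor(1,1) = -4
Entry delta = -2 - 0 = -2
Det delta = -2 * -4 = 8
New det = -6 + 8 = 2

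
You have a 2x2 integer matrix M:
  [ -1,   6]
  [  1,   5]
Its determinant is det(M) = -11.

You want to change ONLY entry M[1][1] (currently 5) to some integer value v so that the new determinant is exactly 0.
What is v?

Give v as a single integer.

det is linear in entry M[1][1]: det = old_det + (v - 5) * C_11
Cofactor C_11 = -1
Want det = 0: -11 + (v - 5) * -1 = 0
  (v - 5) = 11 / -1 = -11
  v = 5 + (-11) = -6

Answer: -6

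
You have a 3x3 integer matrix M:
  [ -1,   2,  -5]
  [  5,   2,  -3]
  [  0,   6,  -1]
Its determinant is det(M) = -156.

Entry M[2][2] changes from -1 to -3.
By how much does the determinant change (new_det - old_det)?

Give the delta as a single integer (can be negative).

Answer: 24

Derivation:
Cofactor C_22 = -12
Entry delta = -3 - -1 = -2
Det delta = entry_delta * cofactor = -2 * -12 = 24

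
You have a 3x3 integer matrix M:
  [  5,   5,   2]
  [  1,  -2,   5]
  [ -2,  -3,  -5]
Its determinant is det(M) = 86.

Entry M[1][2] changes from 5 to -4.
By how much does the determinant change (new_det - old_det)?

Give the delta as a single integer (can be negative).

Cofactor C_12 = 5
Entry delta = -4 - 5 = -9
Det delta = entry_delta * cofactor = -9 * 5 = -45

Answer: -45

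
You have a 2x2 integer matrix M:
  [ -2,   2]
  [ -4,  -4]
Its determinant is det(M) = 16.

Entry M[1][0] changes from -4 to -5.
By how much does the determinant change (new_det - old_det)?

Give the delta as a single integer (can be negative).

Answer: 2

Derivation:
Cofactor C_10 = -2
Entry delta = -5 - -4 = -1
Det delta = entry_delta * cofactor = -1 * -2 = 2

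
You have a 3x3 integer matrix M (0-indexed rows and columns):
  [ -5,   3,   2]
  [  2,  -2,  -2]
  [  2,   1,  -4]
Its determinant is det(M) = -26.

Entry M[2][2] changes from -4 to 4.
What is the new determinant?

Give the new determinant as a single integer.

Answer: 6

Derivation:
det is linear in row 2: changing M[2][2] by delta changes det by delta * cofactor(2,2).
Cofactor C_22 = (-1)^(2+2) * minor(2,2) = 4
Entry delta = 4 - -4 = 8
Det delta = 8 * 4 = 32
New det = -26 + 32 = 6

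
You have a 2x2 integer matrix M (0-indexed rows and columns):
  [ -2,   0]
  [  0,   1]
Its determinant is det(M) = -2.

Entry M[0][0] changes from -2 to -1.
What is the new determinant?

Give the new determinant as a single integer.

det is linear in row 0: changing M[0][0] by delta changes det by delta * cofactor(0,0).
Cofactor C_00 = (-1)^(0+0) * minor(0,0) = 1
Entry delta = -1 - -2 = 1
Det delta = 1 * 1 = 1
New det = -2 + 1 = -1

Answer: -1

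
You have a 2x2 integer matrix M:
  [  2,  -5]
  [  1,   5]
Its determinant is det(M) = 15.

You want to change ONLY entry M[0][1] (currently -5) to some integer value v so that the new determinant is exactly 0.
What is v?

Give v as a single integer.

det is linear in entry M[0][1]: det = old_det + (v - -5) * C_01
Cofactor C_01 = -1
Want det = 0: 15 + (v - -5) * -1 = 0
  (v - -5) = -15 / -1 = 15
  v = -5 + (15) = 10

Answer: 10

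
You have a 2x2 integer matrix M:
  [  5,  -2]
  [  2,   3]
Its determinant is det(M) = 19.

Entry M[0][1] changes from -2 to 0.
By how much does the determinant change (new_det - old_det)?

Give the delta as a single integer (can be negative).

Answer: -4

Derivation:
Cofactor C_01 = -2
Entry delta = 0 - -2 = 2
Det delta = entry_delta * cofactor = 2 * -2 = -4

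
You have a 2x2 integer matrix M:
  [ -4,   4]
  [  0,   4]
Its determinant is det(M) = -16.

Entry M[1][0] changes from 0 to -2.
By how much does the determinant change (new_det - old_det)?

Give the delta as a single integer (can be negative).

Cofactor C_10 = -4
Entry delta = -2 - 0 = -2
Det delta = entry_delta * cofactor = -2 * -4 = 8

Answer: 8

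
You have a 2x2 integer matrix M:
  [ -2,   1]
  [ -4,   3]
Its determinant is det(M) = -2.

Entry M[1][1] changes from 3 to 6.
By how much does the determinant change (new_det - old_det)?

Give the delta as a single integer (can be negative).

Answer: -6

Derivation:
Cofactor C_11 = -2
Entry delta = 6 - 3 = 3
Det delta = entry_delta * cofactor = 3 * -2 = -6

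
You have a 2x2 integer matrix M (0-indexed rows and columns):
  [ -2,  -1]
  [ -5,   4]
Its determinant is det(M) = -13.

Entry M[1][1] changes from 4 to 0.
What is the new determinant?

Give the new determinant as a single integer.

det is linear in row 1: changing M[1][1] by delta changes det by delta * cofactor(1,1).
Cofactor C_11 = (-1)^(1+1) * minor(1,1) = -2
Entry delta = 0 - 4 = -4
Det delta = -4 * -2 = 8
New det = -13 + 8 = -5

Answer: -5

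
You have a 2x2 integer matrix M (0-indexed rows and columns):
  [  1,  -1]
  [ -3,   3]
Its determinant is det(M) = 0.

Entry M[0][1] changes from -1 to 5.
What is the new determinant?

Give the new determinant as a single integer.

Answer: 18

Derivation:
det is linear in row 0: changing M[0][1] by delta changes det by delta * cofactor(0,1).
Cofactor C_01 = (-1)^(0+1) * minor(0,1) = 3
Entry delta = 5 - -1 = 6
Det delta = 6 * 3 = 18
New det = 0 + 18 = 18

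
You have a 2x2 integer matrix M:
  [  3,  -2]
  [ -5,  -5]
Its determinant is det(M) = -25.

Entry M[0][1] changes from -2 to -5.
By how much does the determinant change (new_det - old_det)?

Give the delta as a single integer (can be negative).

Cofactor C_01 = 5
Entry delta = -5 - -2 = -3
Det delta = entry_delta * cofactor = -3 * 5 = -15

Answer: -15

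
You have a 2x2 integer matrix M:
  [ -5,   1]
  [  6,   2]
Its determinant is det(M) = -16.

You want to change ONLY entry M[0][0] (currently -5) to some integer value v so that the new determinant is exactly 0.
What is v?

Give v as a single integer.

Answer: 3

Derivation:
det is linear in entry M[0][0]: det = old_det + (v - -5) * C_00
Cofactor C_00 = 2
Want det = 0: -16 + (v - -5) * 2 = 0
  (v - -5) = 16 / 2 = 8
  v = -5 + (8) = 3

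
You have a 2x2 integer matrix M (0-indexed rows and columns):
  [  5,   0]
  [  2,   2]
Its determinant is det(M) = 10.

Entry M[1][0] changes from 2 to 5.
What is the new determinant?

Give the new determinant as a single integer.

det is linear in row 1: changing M[1][0] by delta changes det by delta * cofactor(1,0).
Cofactor C_10 = (-1)^(1+0) * minor(1,0) = 0
Entry delta = 5 - 2 = 3
Det delta = 3 * 0 = 0
New det = 10 + 0 = 10

Answer: 10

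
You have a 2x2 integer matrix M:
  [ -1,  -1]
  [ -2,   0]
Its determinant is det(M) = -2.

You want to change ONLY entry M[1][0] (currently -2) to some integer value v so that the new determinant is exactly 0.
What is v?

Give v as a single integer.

det is linear in entry M[1][0]: det = old_det + (v - -2) * C_10
Cofactor C_10 = 1
Want det = 0: -2 + (v - -2) * 1 = 0
  (v - -2) = 2 / 1 = 2
  v = -2 + (2) = 0

Answer: 0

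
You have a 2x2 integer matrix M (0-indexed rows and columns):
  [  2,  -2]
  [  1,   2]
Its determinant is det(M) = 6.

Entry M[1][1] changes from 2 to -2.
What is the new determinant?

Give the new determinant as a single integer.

Answer: -2

Derivation:
det is linear in row 1: changing M[1][1] by delta changes det by delta * cofactor(1,1).
Cofactor C_11 = (-1)^(1+1) * minor(1,1) = 2
Entry delta = -2 - 2 = -4
Det delta = -4 * 2 = -8
New det = 6 + -8 = -2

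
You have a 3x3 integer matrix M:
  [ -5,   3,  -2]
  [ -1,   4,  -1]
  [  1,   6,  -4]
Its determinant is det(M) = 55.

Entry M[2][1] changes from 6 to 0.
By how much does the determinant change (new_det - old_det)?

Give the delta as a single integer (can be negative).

Answer: 18

Derivation:
Cofactor C_21 = -3
Entry delta = 0 - 6 = -6
Det delta = entry_delta * cofactor = -6 * -3 = 18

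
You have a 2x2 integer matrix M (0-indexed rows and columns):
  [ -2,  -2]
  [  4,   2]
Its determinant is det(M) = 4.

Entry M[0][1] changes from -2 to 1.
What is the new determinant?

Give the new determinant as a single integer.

det is linear in row 0: changing M[0][1] by delta changes det by delta * cofactor(0,1).
Cofactor C_01 = (-1)^(0+1) * minor(0,1) = -4
Entry delta = 1 - -2 = 3
Det delta = 3 * -4 = -12
New det = 4 + -12 = -8

Answer: -8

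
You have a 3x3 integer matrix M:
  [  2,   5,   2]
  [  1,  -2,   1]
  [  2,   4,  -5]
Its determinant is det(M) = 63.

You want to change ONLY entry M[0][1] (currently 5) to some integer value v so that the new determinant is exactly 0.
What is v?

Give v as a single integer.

Answer: -4

Derivation:
det is linear in entry M[0][1]: det = old_det + (v - 5) * C_01
Cofactor C_01 = 7
Want det = 0: 63 + (v - 5) * 7 = 0
  (v - 5) = -63 / 7 = -9
  v = 5 + (-9) = -4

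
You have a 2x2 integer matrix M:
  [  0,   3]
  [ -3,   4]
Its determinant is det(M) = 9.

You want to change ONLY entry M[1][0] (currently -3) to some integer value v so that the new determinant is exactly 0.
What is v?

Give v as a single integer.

det is linear in entry M[1][0]: det = old_det + (v - -3) * C_10
Cofactor C_10 = -3
Want det = 0: 9 + (v - -3) * -3 = 0
  (v - -3) = -9 / -3 = 3
  v = -3 + (3) = 0

Answer: 0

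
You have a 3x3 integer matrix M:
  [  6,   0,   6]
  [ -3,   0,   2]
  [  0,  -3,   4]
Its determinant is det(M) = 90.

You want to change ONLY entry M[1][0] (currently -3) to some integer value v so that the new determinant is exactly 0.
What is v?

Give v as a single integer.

Answer: 2

Derivation:
det is linear in entry M[1][0]: det = old_det + (v - -3) * C_10
Cofactor C_10 = -18
Want det = 0: 90 + (v - -3) * -18 = 0
  (v - -3) = -90 / -18 = 5
  v = -3 + (5) = 2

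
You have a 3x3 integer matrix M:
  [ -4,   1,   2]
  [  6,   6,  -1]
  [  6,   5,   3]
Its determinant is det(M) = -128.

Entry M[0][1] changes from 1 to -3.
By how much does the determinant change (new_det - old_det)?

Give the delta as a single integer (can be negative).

Answer: 96

Derivation:
Cofactor C_01 = -24
Entry delta = -3 - 1 = -4
Det delta = entry_delta * cofactor = -4 * -24 = 96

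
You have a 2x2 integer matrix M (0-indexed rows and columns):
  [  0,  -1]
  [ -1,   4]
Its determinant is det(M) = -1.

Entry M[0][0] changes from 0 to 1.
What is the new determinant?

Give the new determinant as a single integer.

Answer: 3

Derivation:
det is linear in row 0: changing M[0][0] by delta changes det by delta * cofactor(0,0).
Cofactor C_00 = (-1)^(0+0) * minor(0,0) = 4
Entry delta = 1 - 0 = 1
Det delta = 1 * 4 = 4
New det = -1 + 4 = 3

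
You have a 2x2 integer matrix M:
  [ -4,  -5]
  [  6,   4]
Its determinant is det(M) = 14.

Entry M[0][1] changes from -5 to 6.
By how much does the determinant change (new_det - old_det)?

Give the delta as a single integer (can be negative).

Cofactor C_01 = -6
Entry delta = 6 - -5 = 11
Det delta = entry_delta * cofactor = 11 * -6 = -66

Answer: -66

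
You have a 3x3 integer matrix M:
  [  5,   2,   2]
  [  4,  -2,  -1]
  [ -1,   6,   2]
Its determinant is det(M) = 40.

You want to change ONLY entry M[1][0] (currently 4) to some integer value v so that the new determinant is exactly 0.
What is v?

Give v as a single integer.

det is linear in entry M[1][0]: det = old_det + (v - 4) * C_10
Cofactor C_10 = 8
Want det = 0: 40 + (v - 4) * 8 = 0
  (v - 4) = -40 / 8 = -5
  v = 4 + (-5) = -1

Answer: -1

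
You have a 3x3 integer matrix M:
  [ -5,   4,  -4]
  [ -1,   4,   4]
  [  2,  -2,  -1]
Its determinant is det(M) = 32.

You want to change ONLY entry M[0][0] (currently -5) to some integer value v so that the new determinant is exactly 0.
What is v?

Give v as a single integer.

det is linear in entry M[0][0]: det = old_det + (v - -5) * C_00
Cofactor C_00 = 4
Want det = 0: 32 + (v - -5) * 4 = 0
  (v - -5) = -32 / 4 = -8
  v = -5 + (-8) = -13

Answer: -13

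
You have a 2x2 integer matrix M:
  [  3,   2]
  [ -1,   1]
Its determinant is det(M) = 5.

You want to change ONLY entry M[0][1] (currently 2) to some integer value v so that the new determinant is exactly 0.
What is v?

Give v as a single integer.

det is linear in entry M[0][1]: det = old_det + (v - 2) * C_01
Cofactor C_01 = 1
Want det = 0: 5 + (v - 2) * 1 = 0
  (v - 2) = -5 / 1 = -5
  v = 2 + (-5) = -3

Answer: -3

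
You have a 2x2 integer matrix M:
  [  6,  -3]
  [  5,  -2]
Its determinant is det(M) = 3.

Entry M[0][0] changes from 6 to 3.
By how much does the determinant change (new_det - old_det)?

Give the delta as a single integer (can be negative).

Answer: 6

Derivation:
Cofactor C_00 = -2
Entry delta = 3 - 6 = -3
Det delta = entry_delta * cofactor = -3 * -2 = 6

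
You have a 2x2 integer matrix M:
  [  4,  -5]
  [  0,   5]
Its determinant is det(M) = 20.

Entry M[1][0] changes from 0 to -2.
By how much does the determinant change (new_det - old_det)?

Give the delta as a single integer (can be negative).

Answer: -10

Derivation:
Cofactor C_10 = 5
Entry delta = -2 - 0 = -2
Det delta = entry_delta * cofactor = -2 * 5 = -10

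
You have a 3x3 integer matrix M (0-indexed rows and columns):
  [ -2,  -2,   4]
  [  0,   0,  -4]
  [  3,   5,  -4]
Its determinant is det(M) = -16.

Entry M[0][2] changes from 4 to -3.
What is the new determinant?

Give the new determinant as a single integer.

Answer: -16

Derivation:
det is linear in row 0: changing M[0][2] by delta changes det by delta * cofactor(0,2).
Cofactor C_02 = (-1)^(0+2) * minor(0,2) = 0
Entry delta = -3 - 4 = -7
Det delta = -7 * 0 = 0
New det = -16 + 0 = -16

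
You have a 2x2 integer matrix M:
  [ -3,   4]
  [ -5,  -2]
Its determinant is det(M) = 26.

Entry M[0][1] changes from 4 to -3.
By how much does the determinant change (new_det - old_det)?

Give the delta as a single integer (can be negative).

Answer: -35

Derivation:
Cofactor C_01 = 5
Entry delta = -3 - 4 = -7
Det delta = entry_delta * cofactor = -7 * 5 = -35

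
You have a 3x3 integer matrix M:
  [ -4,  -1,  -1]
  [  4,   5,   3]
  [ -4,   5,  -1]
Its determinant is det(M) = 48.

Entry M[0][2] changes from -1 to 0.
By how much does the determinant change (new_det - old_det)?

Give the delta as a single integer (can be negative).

Cofactor C_02 = 40
Entry delta = 0 - -1 = 1
Det delta = entry_delta * cofactor = 1 * 40 = 40

Answer: 40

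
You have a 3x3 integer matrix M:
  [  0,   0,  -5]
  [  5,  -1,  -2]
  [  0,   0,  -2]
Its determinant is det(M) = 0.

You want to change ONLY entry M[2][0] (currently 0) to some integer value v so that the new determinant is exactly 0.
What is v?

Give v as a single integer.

det is linear in entry M[2][0]: det = old_det + (v - 0) * C_20
Cofactor C_20 = -5
Want det = 0: 0 + (v - 0) * -5 = 0
  (v - 0) = 0 / -5 = 0
  v = 0 + (0) = 0

Answer: 0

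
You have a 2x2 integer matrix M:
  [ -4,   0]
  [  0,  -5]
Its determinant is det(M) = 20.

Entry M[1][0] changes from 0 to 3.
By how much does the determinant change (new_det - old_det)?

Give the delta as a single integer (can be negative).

Answer: 0

Derivation:
Cofactor C_10 = 0
Entry delta = 3 - 0 = 3
Det delta = entry_delta * cofactor = 3 * 0 = 0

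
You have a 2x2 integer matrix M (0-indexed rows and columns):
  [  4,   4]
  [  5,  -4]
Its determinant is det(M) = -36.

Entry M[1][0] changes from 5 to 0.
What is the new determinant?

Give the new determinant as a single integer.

det is linear in row 1: changing M[1][0] by delta changes det by delta * cofactor(1,0).
Cofactor C_10 = (-1)^(1+0) * minor(1,0) = -4
Entry delta = 0 - 5 = -5
Det delta = -5 * -4 = 20
New det = -36 + 20 = -16

Answer: -16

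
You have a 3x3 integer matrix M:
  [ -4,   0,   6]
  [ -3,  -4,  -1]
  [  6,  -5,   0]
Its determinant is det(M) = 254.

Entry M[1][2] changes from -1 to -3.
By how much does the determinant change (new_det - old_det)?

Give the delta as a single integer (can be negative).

Answer: 40

Derivation:
Cofactor C_12 = -20
Entry delta = -3 - -1 = -2
Det delta = entry_delta * cofactor = -2 * -20 = 40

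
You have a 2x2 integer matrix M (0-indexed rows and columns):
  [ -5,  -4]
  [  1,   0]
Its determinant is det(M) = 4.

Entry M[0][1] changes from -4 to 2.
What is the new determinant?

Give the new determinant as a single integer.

Answer: -2

Derivation:
det is linear in row 0: changing M[0][1] by delta changes det by delta * cofactor(0,1).
Cofactor C_01 = (-1)^(0+1) * minor(0,1) = -1
Entry delta = 2 - -4 = 6
Det delta = 6 * -1 = -6
New det = 4 + -6 = -2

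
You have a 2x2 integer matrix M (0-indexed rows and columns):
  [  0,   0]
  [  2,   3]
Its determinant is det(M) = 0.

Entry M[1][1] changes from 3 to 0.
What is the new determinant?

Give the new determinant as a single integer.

det is linear in row 1: changing M[1][1] by delta changes det by delta * cofactor(1,1).
Cofactor C_11 = (-1)^(1+1) * minor(1,1) = 0
Entry delta = 0 - 3 = -3
Det delta = -3 * 0 = 0
New det = 0 + 0 = 0

Answer: 0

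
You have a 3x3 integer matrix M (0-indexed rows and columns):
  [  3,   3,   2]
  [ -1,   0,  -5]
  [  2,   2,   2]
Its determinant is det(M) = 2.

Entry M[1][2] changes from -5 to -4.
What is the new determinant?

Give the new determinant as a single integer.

det is linear in row 1: changing M[1][2] by delta changes det by delta * cofactor(1,2).
Cofactor C_12 = (-1)^(1+2) * minor(1,2) = 0
Entry delta = -4 - -5 = 1
Det delta = 1 * 0 = 0
New det = 2 + 0 = 2

Answer: 2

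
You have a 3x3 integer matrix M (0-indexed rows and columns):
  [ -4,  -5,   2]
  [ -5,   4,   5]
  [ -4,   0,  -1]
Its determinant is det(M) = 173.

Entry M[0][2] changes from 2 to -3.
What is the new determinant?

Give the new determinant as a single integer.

Answer: 93

Derivation:
det is linear in row 0: changing M[0][2] by delta changes det by delta * cofactor(0,2).
Cofactor C_02 = (-1)^(0+2) * minor(0,2) = 16
Entry delta = -3 - 2 = -5
Det delta = -5 * 16 = -80
New det = 173 + -80 = 93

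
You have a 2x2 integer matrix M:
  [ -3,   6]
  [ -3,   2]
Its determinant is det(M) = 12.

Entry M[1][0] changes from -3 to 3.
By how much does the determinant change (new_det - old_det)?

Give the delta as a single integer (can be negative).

Answer: -36

Derivation:
Cofactor C_10 = -6
Entry delta = 3 - -3 = 6
Det delta = entry_delta * cofactor = 6 * -6 = -36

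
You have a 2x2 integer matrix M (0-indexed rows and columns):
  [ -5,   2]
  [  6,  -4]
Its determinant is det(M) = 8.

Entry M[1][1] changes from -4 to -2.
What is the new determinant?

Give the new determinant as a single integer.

det is linear in row 1: changing M[1][1] by delta changes det by delta * cofactor(1,1).
Cofactor C_11 = (-1)^(1+1) * minor(1,1) = -5
Entry delta = -2 - -4 = 2
Det delta = 2 * -5 = -10
New det = 8 + -10 = -2

Answer: -2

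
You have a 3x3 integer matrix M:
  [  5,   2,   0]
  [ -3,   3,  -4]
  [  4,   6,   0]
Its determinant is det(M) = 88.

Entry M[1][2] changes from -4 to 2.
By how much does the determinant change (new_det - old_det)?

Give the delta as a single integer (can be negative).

Cofactor C_12 = -22
Entry delta = 2 - -4 = 6
Det delta = entry_delta * cofactor = 6 * -22 = -132

Answer: -132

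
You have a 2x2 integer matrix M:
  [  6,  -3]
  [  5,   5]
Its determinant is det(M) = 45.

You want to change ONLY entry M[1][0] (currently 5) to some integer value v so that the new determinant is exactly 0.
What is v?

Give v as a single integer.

det is linear in entry M[1][0]: det = old_det + (v - 5) * C_10
Cofactor C_10 = 3
Want det = 0: 45 + (v - 5) * 3 = 0
  (v - 5) = -45 / 3 = -15
  v = 5 + (-15) = -10

Answer: -10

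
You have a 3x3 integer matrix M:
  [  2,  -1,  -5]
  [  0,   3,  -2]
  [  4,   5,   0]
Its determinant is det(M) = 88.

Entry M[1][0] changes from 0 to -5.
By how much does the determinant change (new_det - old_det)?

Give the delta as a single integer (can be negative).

Cofactor C_10 = -25
Entry delta = -5 - 0 = -5
Det delta = entry_delta * cofactor = -5 * -25 = 125

Answer: 125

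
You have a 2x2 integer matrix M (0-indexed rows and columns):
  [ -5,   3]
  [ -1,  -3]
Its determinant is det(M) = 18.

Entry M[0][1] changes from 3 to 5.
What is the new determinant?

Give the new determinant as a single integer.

det is linear in row 0: changing M[0][1] by delta changes det by delta * cofactor(0,1).
Cofactor C_01 = (-1)^(0+1) * minor(0,1) = 1
Entry delta = 5 - 3 = 2
Det delta = 2 * 1 = 2
New det = 18 + 2 = 20

Answer: 20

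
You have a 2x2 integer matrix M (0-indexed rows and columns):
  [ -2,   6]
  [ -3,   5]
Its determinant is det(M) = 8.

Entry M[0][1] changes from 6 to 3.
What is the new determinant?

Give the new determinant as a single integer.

det is linear in row 0: changing M[0][1] by delta changes det by delta * cofactor(0,1).
Cofactor C_01 = (-1)^(0+1) * minor(0,1) = 3
Entry delta = 3 - 6 = -3
Det delta = -3 * 3 = -9
New det = 8 + -9 = -1

Answer: -1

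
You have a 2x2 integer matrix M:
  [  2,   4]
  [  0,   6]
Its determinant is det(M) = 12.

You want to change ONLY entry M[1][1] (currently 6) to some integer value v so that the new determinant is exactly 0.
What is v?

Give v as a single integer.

Answer: 0

Derivation:
det is linear in entry M[1][1]: det = old_det + (v - 6) * C_11
Cofactor C_11 = 2
Want det = 0: 12 + (v - 6) * 2 = 0
  (v - 6) = -12 / 2 = -6
  v = 6 + (-6) = 0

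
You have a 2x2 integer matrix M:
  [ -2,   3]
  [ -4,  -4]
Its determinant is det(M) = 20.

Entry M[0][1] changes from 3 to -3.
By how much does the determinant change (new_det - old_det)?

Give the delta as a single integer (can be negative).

Cofactor C_01 = 4
Entry delta = -3 - 3 = -6
Det delta = entry_delta * cofactor = -6 * 4 = -24

Answer: -24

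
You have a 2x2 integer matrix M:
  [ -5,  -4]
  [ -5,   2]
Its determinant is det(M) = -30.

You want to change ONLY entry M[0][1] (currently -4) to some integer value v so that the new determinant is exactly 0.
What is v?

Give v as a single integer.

det is linear in entry M[0][1]: det = old_det + (v - -4) * C_01
Cofactor C_01 = 5
Want det = 0: -30 + (v - -4) * 5 = 0
  (v - -4) = 30 / 5 = 6
  v = -4 + (6) = 2

Answer: 2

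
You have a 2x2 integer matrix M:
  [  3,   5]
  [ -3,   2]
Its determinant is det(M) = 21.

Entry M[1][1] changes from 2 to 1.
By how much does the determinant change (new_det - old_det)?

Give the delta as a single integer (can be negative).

Cofactor C_11 = 3
Entry delta = 1 - 2 = -1
Det delta = entry_delta * cofactor = -1 * 3 = -3

Answer: -3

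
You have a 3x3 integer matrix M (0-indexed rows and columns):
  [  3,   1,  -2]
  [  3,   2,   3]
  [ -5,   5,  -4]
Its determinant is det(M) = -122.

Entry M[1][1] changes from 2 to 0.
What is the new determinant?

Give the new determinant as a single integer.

det is linear in row 1: changing M[1][1] by delta changes det by delta * cofactor(1,1).
Cofactor C_11 = (-1)^(1+1) * minor(1,1) = -22
Entry delta = 0 - 2 = -2
Det delta = -2 * -22 = 44
New det = -122 + 44 = -78

Answer: -78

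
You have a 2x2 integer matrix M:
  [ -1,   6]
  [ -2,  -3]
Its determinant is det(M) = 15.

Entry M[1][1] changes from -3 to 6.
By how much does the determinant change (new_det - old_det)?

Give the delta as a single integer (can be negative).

Cofactor C_11 = -1
Entry delta = 6 - -3 = 9
Det delta = entry_delta * cofactor = 9 * -1 = -9

Answer: -9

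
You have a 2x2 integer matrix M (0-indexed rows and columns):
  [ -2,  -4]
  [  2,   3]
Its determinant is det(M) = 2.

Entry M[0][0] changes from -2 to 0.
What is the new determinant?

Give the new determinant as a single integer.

Answer: 8

Derivation:
det is linear in row 0: changing M[0][0] by delta changes det by delta * cofactor(0,0).
Cofactor C_00 = (-1)^(0+0) * minor(0,0) = 3
Entry delta = 0 - -2 = 2
Det delta = 2 * 3 = 6
New det = 2 + 6 = 8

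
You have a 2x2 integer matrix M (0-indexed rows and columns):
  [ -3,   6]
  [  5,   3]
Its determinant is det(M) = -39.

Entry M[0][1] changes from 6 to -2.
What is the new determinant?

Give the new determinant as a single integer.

det is linear in row 0: changing M[0][1] by delta changes det by delta * cofactor(0,1).
Cofactor C_01 = (-1)^(0+1) * minor(0,1) = -5
Entry delta = -2 - 6 = -8
Det delta = -8 * -5 = 40
New det = -39 + 40 = 1

Answer: 1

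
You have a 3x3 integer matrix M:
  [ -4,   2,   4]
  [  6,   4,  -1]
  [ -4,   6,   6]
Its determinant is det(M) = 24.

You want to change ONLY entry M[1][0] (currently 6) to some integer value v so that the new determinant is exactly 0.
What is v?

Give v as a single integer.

det is linear in entry M[1][0]: det = old_det + (v - 6) * C_10
Cofactor C_10 = 12
Want det = 0: 24 + (v - 6) * 12 = 0
  (v - 6) = -24 / 12 = -2
  v = 6 + (-2) = 4

Answer: 4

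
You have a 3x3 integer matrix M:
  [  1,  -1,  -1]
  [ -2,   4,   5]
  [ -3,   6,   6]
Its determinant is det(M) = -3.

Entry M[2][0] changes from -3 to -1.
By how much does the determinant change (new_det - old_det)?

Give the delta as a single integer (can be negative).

Cofactor C_20 = -1
Entry delta = -1 - -3 = 2
Det delta = entry_delta * cofactor = 2 * -1 = -2

Answer: -2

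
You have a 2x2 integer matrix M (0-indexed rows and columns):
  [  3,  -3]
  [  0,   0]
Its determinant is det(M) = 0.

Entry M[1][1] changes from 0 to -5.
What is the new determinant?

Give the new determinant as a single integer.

Answer: -15

Derivation:
det is linear in row 1: changing M[1][1] by delta changes det by delta * cofactor(1,1).
Cofactor C_11 = (-1)^(1+1) * minor(1,1) = 3
Entry delta = -5 - 0 = -5
Det delta = -5 * 3 = -15
New det = 0 + -15 = -15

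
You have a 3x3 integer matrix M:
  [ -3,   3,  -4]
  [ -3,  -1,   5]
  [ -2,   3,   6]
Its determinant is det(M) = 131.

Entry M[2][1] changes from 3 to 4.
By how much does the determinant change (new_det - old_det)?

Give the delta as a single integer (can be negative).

Cofactor C_21 = 27
Entry delta = 4 - 3 = 1
Det delta = entry_delta * cofactor = 1 * 27 = 27

Answer: 27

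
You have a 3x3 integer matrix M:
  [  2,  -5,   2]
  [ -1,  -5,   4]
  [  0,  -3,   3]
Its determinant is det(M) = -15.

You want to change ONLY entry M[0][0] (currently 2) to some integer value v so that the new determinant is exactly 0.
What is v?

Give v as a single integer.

Answer: -3

Derivation:
det is linear in entry M[0][0]: det = old_det + (v - 2) * C_00
Cofactor C_00 = -3
Want det = 0: -15 + (v - 2) * -3 = 0
  (v - 2) = 15 / -3 = -5
  v = 2 + (-5) = -3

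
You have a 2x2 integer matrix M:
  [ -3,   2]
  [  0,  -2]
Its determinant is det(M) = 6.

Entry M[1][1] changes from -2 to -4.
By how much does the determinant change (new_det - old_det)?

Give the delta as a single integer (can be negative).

Cofactor C_11 = -3
Entry delta = -4 - -2 = -2
Det delta = entry_delta * cofactor = -2 * -3 = 6

Answer: 6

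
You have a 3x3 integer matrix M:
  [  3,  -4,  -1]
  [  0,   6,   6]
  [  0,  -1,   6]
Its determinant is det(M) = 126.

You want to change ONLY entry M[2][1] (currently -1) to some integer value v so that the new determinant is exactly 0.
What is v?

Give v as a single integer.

det is linear in entry M[2][1]: det = old_det + (v - -1) * C_21
Cofactor C_21 = -18
Want det = 0: 126 + (v - -1) * -18 = 0
  (v - -1) = -126 / -18 = 7
  v = -1 + (7) = 6

Answer: 6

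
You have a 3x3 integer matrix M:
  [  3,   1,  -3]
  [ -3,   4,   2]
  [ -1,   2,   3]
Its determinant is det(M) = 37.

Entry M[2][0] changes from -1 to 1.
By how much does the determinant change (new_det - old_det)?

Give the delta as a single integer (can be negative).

Cofactor C_20 = 14
Entry delta = 1 - -1 = 2
Det delta = entry_delta * cofactor = 2 * 14 = 28

Answer: 28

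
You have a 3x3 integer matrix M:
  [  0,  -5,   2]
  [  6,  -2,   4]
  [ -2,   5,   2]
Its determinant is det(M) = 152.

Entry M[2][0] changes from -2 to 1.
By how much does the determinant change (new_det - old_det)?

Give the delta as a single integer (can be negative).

Answer: -48

Derivation:
Cofactor C_20 = -16
Entry delta = 1 - -2 = 3
Det delta = entry_delta * cofactor = 3 * -16 = -48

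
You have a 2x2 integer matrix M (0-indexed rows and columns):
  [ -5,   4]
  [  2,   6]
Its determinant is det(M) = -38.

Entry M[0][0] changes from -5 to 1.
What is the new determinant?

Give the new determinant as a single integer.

det is linear in row 0: changing M[0][0] by delta changes det by delta * cofactor(0,0).
Cofactor C_00 = (-1)^(0+0) * minor(0,0) = 6
Entry delta = 1 - -5 = 6
Det delta = 6 * 6 = 36
New det = -38 + 36 = -2

Answer: -2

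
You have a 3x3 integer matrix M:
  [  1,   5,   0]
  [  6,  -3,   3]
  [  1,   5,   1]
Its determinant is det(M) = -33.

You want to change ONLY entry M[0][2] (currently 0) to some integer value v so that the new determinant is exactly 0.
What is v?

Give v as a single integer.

Answer: 1

Derivation:
det is linear in entry M[0][2]: det = old_det + (v - 0) * C_02
Cofactor C_02 = 33
Want det = 0: -33 + (v - 0) * 33 = 0
  (v - 0) = 33 / 33 = 1
  v = 0 + (1) = 1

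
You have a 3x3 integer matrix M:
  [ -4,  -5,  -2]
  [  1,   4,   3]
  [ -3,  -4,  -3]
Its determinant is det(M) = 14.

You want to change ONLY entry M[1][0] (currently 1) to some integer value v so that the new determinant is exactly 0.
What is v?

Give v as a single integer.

det is linear in entry M[1][0]: det = old_det + (v - 1) * C_10
Cofactor C_10 = -7
Want det = 0: 14 + (v - 1) * -7 = 0
  (v - 1) = -14 / -7 = 2
  v = 1 + (2) = 3

Answer: 3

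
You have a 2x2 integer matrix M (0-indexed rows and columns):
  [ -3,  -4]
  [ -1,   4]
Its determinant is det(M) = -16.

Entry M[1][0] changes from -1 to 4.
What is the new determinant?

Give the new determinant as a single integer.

Answer: 4

Derivation:
det is linear in row 1: changing M[1][0] by delta changes det by delta * cofactor(1,0).
Cofactor C_10 = (-1)^(1+0) * minor(1,0) = 4
Entry delta = 4 - -1 = 5
Det delta = 5 * 4 = 20
New det = -16 + 20 = 4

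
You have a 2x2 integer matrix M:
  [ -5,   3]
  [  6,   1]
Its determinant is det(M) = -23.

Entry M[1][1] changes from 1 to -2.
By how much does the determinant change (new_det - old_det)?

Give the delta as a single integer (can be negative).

Cofactor C_11 = -5
Entry delta = -2 - 1 = -3
Det delta = entry_delta * cofactor = -3 * -5 = 15

Answer: 15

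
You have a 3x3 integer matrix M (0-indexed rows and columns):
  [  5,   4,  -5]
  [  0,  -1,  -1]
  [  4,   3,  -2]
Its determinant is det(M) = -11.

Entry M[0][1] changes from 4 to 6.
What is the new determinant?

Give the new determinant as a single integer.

Answer: -19

Derivation:
det is linear in row 0: changing M[0][1] by delta changes det by delta * cofactor(0,1).
Cofactor C_01 = (-1)^(0+1) * minor(0,1) = -4
Entry delta = 6 - 4 = 2
Det delta = 2 * -4 = -8
New det = -11 + -8 = -19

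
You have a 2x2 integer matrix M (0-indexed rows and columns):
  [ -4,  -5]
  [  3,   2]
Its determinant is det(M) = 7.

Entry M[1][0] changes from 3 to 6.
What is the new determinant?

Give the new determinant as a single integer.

det is linear in row 1: changing M[1][0] by delta changes det by delta * cofactor(1,0).
Cofactor C_10 = (-1)^(1+0) * minor(1,0) = 5
Entry delta = 6 - 3 = 3
Det delta = 3 * 5 = 15
New det = 7 + 15 = 22

Answer: 22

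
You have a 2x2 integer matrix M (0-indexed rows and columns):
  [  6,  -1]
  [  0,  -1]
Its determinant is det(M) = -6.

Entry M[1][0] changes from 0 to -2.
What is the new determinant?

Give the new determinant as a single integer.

Answer: -8

Derivation:
det is linear in row 1: changing M[1][0] by delta changes det by delta * cofactor(1,0).
Cofactor C_10 = (-1)^(1+0) * minor(1,0) = 1
Entry delta = -2 - 0 = -2
Det delta = -2 * 1 = -2
New det = -6 + -2 = -8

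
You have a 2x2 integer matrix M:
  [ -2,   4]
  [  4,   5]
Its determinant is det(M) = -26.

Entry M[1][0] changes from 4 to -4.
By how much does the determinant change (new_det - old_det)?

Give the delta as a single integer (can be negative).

Answer: 32

Derivation:
Cofactor C_10 = -4
Entry delta = -4 - 4 = -8
Det delta = entry_delta * cofactor = -8 * -4 = 32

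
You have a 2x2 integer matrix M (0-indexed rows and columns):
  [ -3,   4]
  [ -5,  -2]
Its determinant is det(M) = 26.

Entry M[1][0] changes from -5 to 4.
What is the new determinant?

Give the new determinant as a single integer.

Answer: -10

Derivation:
det is linear in row 1: changing M[1][0] by delta changes det by delta * cofactor(1,0).
Cofactor C_10 = (-1)^(1+0) * minor(1,0) = -4
Entry delta = 4 - -5 = 9
Det delta = 9 * -4 = -36
New det = 26 + -36 = -10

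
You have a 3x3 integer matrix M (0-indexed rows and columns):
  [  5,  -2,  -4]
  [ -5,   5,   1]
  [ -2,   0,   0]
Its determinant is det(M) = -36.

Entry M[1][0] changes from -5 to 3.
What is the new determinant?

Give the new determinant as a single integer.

Answer: -36

Derivation:
det is linear in row 1: changing M[1][0] by delta changes det by delta * cofactor(1,0).
Cofactor C_10 = (-1)^(1+0) * minor(1,0) = 0
Entry delta = 3 - -5 = 8
Det delta = 8 * 0 = 0
New det = -36 + 0 = -36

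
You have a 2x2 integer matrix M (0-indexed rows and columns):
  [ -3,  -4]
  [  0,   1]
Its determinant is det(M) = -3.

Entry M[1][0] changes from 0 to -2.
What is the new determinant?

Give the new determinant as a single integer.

Answer: -11

Derivation:
det is linear in row 1: changing M[1][0] by delta changes det by delta * cofactor(1,0).
Cofactor C_10 = (-1)^(1+0) * minor(1,0) = 4
Entry delta = -2 - 0 = -2
Det delta = -2 * 4 = -8
New det = -3 + -8 = -11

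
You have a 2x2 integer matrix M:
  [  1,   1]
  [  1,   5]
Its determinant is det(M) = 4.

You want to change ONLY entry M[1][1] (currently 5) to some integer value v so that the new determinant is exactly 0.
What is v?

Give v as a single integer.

det is linear in entry M[1][1]: det = old_det + (v - 5) * C_11
Cofactor C_11 = 1
Want det = 0: 4 + (v - 5) * 1 = 0
  (v - 5) = -4 / 1 = -4
  v = 5 + (-4) = 1

Answer: 1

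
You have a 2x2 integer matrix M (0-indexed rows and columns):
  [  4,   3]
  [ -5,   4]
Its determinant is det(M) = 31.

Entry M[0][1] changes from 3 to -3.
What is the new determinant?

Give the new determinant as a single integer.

det is linear in row 0: changing M[0][1] by delta changes det by delta * cofactor(0,1).
Cofactor C_01 = (-1)^(0+1) * minor(0,1) = 5
Entry delta = -3 - 3 = -6
Det delta = -6 * 5 = -30
New det = 31 + -30 = 1

Answer: 1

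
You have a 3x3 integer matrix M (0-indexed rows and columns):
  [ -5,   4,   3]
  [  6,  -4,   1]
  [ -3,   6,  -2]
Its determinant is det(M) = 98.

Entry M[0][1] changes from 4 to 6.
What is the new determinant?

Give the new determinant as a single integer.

det is linear in row 0: changing M[0][1] by delta changes det by delta * cofactor(0,1).
Cofactor C_01 = (-1)^(0+1) * minor(0,1) = 9
Entry delta = 6 - 4 = 2
Det delta = 2 * 9 = 18
New det = 98 + 18 = 116

Answer: 116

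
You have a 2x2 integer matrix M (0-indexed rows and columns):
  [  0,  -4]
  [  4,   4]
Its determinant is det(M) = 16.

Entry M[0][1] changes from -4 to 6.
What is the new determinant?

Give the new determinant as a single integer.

det is linear in row 0: changing M[0][1] by delta changes det by delta * cofactor(0,1).
Cofactor C_01 = (-1)^(0+1) * minor(0,1) = -4
Entry delta = 6 - -4 = 10
Det delta = 10 * -4 = -40
New det = 16 + -40 = -24

Answer: -24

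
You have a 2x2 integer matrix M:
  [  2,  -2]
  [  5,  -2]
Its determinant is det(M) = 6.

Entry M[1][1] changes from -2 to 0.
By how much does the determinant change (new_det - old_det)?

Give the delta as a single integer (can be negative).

Cofactor C_11 = 2
Entry delta = 0 - -2 = 2
Det delta = entry_delta * cofactor = 2 * 2 = 4

Answer: 4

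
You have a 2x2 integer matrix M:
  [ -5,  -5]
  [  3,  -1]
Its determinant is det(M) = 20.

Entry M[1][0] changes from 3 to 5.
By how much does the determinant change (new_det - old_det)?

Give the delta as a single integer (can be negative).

Cofactor C_10 = 5
Entry delta = 5 - 3 = 2
Det delta = entry_delta * cofactor = 2 * 5 = 10

Answer: 10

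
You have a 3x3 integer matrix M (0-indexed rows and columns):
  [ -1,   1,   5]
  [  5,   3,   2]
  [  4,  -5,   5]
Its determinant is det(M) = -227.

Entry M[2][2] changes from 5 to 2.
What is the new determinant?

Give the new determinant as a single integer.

Answer: -203

Derivation:
det is linear in row 2: changing M[2][2] by delta changes det by delta * cofactor(2,2).
Cofactor C_22 = (-1)^(2+2) * minor(2,2) = -8
Entry delta = 2 - 5 = -3
Det delta = -3 * -8 = 24
New det = -227 + 24 = -203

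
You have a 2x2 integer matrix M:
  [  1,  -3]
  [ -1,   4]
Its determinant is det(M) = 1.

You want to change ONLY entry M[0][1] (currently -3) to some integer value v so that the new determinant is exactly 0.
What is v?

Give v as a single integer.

Answer: -4

Derivation:
det is linear in entry M[0][1]: det = old_det + (v - -3) * C_01
Cofactor C_01 = 1
Want det = 0: 1 + (v - -3) * 1 = 0
  (v - -3) = -1 / 1 = -1
  v = -3 + (-1) = -4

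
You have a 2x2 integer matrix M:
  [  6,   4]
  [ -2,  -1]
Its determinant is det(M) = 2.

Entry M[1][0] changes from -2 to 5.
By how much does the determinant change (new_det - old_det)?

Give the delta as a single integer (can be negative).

Answer: -28

Derivation:
Cofactor C_10 = -4
Entry delta = 5 - -2 = 7
Det delta = entry_delta * cofactor = 7 * -4 = -28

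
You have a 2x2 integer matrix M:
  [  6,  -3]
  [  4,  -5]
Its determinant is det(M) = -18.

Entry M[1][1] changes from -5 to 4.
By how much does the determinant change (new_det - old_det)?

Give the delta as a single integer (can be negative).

Answer: 54

Derivation:
Cofactor C_11 = 6
Entry delta = 4 - -5 = 9
Det delta = entry_delta * cofactor = 9 * 6 = 54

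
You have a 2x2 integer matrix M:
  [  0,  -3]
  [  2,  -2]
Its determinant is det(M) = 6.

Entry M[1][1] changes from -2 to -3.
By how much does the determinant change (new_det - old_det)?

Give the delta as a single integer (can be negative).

Answer: 0

Derivation:
Cofactor C_11 = 0
Entry delta = -3 - -2 = -1
Det delta = entry_delta * cofactor = -1 * 0 = 0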